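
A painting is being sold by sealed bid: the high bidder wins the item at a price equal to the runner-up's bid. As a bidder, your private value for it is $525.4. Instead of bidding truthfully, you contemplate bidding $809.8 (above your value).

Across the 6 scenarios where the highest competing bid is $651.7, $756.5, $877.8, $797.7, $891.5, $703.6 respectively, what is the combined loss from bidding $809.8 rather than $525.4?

The deviation costs you only when the competing bid falls strictly between $525.4 and $809.8; elsewhere both bids give the same outcome.
$651.7: truthful payoff $0, deviation payoff −$126.3 → loss $126.3.
$756.5: truthful payoff $0, deviation payoff −$231.1 → loss $231.1.
$877.8: outcomes coincide → loss $0.
$797.7: truthful payoff $0, deviation payoff −$272.3 → loss $272.3.
$891.5: outcomes coincide → loss $0.
$703.6: truthful payoff $0, deviation payoff −$178.2 → loss $178.2.
Total loss = $126.3 + $231.1 + $272.3 + $178.2 = $807.9.
In a second-price auction your bid sets only whether you win, not what you pay, so bidding your true value is weakly dominant.

$807.9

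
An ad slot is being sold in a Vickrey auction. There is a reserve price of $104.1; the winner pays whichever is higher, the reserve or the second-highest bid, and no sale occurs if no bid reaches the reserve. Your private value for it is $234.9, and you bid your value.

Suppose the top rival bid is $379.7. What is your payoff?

Your bid $234.9 is below the highest competing bid $379.7, so you lose. Payoff $0.

$0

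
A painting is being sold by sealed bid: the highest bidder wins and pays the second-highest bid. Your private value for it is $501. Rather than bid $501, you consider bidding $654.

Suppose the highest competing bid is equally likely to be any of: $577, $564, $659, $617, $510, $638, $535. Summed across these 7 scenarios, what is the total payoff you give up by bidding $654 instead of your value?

$435

The deviation costs you only when the competing bid falls strictly between $501 and $654; elsewhere both bids give the same outcome.
$577: truthful payoff $0, deviation payoff −$76 → loss $76.
$564: truthful payoff $0, deviation payoff −$63 → loss $63.
$659: outcomes coincide → loss $0.
$617: truthful payoff $0, deviation payoff −$116 → loss $116.
$510: truthful payoff $0, deviation payoff −$9 → loss $9.
$638: truthful payoff $0, deviation payoff −$137 → loss $137.
$535: truthful payoff $0, deviation payoff −$34 → loss $34.
Total loss = $76 + $63 + $116 + $9 + $137 + $34 = $435.
In a second-price auction your bid sets only whether you win, not what you pay, so bidding your true value is weakly dominant.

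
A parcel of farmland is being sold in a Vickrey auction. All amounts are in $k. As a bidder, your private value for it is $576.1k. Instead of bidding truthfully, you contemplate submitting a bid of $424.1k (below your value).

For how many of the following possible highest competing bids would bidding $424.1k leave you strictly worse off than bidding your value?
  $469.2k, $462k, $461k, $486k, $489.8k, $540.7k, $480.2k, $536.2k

8

The deviation hurts exactly when the highest competing bid lies strictly between $424.1k and $576.1k — underbidding then forfeits a profitable win.
$469.2k: inside the interval → strictly worse (loss $106.9k).
$462k: inside the interval → strictly worse (loss $114.1k).
$461k: inside the interval → strictly worse (loss $115.1k).
$486k: inside the interval → strictly worse (loss $90.1k).
$489.8k: inside the interval → strictly worse (loss $86.3k).
$540.7k: inside the interval → strictly worse (loss $35.4k).
$480.2k: inside the interval → strictly worse (loss $95.9k).
$536.2k: inside the interval → strictly worse (loss $39.9k).
Count: 8.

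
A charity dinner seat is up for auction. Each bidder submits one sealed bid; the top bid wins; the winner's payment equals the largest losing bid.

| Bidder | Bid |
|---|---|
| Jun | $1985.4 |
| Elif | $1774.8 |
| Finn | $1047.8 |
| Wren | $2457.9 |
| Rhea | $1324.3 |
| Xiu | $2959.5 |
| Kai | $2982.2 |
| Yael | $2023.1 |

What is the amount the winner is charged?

Highest bid: Kai at $2982.2, so Kai wins.
Second-highest bid: Xiu at $2959.5 — that is the price the winner pays.

$2959.5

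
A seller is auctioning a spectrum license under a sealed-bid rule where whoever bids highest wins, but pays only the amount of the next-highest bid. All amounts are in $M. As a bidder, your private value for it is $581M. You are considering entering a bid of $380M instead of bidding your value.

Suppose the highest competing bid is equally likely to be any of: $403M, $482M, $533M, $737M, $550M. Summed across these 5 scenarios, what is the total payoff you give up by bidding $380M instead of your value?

The deviation costs you only when the competing bid falls strictly between $380M and $581M; elsewhere both bids give the same outcome.
$403M: truthful payoff $178M, deviation payoff $0M → loss $178M.
$482M: truthful payoff $99M, deviation payoff $0M → loss $99M.
$533M: truthful payoff $48M, deviation payoff $0M → loss $48M.
$737M: outcomes coincide → loss $0M.
$550M: truthful payoff $31M, deviation payoff $0M → loss $31M.
Total loss = $178M + $99M + $48M + $31M = $356M.

$356M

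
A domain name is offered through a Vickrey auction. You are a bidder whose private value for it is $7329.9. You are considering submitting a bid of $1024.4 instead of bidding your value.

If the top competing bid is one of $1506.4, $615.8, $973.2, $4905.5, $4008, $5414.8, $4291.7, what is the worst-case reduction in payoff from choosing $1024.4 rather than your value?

$5823.5

$1506.4: truthful gives $5823.5, deviation gives $0 → loss $5823.5.
$615.8: same outcome either way → loss $0.
$973.2: same outcome either way → loss $0.
$4905.5: truthful gives $2424.4, deviation gives $0 → loss $2424.4.
$4008: truthful gives $3321.9, deviation gives $0 → loss $3321.9.
$5414.8: truthful gives $1915.1, deviation gives $0 → loss $1915.1.
$4291.7: truthful gives $3038.2, deviation gives $0 → loss $3038.2.
Maximum loss: $5823.5.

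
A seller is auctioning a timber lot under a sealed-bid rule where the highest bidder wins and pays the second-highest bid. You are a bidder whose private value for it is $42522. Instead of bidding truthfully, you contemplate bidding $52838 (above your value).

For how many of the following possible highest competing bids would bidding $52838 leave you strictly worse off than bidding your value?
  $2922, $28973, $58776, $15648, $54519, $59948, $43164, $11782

1

The deviation hurts exactly when the highest competing bid lies strictly between $42522 and $52838 — overbidding then wins at a price above your value.
$2922: below both → same outcome either way.
$28973: below both → same outcome either way.
$58776: above both → same outcome either way.
$15648: below both → same outcome either way.
$54519: above both → same outcome either way.
$59948: above both → same outcome either way.
$43164: inside the interval → strictly worse (loss $642).
$11782: below both → same outcome either way.
Count: 1.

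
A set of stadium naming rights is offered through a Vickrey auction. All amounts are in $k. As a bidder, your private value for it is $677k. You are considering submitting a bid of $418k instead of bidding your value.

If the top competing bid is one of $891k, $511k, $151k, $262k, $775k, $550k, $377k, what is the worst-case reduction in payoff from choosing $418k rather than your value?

$166k

$891k: same outcome either way → loss $0k.
$511k: truthful gives $166k, deviation gives $0k → loss $166k.
$151k: same outcome either way → loss $0k.
$262k: same outcome either way → loss $0k.
$775k: same outcome either way → loss $0k.
$550k: truthful gives $127k, deviation gives $0k → loss $127k.
$377k: same outcome either way → loss $0k.
Maximum loss: $166k.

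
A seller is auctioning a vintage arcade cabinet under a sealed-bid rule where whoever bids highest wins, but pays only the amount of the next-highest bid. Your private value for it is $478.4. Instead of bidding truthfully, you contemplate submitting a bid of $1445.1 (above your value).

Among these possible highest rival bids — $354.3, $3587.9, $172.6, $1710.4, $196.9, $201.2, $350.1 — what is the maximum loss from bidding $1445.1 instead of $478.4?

$354.3: same outcome either way → loss $0.
$3587.9: same outcome either way → loss $0.
$172.6: same outcome either way → loss $0.
$1710.4: same outcome either way → loss $0.
$196.9: same outcome either way → loss $0.
$201.2: same outcome either way → loss $0.
$350.1: same outcome either way → loss $0.
Maximum loss: $0.

$0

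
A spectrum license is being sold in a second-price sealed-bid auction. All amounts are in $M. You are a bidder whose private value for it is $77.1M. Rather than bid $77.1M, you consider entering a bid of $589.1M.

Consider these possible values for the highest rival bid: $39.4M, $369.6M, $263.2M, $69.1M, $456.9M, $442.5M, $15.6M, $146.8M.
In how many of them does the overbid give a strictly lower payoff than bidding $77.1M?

5

The deviation hurts exactly when the highest competing bid lies strictly between $77.1M and $589.1M — overbidding then wins at a price above your value.
$39.4M: below both → same outcome either way.
$369.6M: inside the interval → strictly worse (loss $292.5M).
$263.2M: inside the interval → strictly worse (loss $186.1M).
$69.1M: below both → same outcome either way.
$456.9M: inside the interval → strictly worse (loss $379.8M).
$442.5M: inside the interval → strictly worse (loss $365.4M).
$15.6M: below both → same outcome either way.
$146.8M: inside the interval → strictly worse (loss $69.7M).
Count: 5.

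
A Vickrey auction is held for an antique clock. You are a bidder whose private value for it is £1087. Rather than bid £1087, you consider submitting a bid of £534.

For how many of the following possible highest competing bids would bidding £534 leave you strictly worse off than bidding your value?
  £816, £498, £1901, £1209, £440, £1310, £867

2

The deviation hurts exactly when the highest competing bid lies strictly between £534 and £1087 — underbidding then forfeits a profitable win.
£816: inside the interval → strictly worse (loss £271).
£498: below both → same outcome either way.
£1901: above both → same outcome either way.
£1209: above both → same outcome either way.
£440: below both → same outcome either way.
£1310: above both → same outcome either way.
£867: inside the interval → strictly worse (loss £220).
Count: 2.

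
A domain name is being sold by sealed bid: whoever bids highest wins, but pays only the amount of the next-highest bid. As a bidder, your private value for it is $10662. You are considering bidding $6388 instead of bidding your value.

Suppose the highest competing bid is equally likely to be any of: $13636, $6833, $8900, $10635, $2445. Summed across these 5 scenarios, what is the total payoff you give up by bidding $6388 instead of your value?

$5618

The deviation costs you only when the competing bid falls strictly between $6388 and $10662; elsewhere both bids give the same outcome.
$13636: outcomes coincide → loss $0.
$6833: truthful payoff $3829, deviation payoff $0 → loss $3829.
$8900: truthful payoff $1762, deviation payoff $0 → loss $1762.
$10635: truthful payoff $27, deviation payoff $0 → loss $27.
$2445: outcomes coincide → loss $0.
Total loss = $3829 + $1762 + $27 = $5618.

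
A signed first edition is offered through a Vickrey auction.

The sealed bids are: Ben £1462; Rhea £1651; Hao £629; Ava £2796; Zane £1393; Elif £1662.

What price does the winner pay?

£1662

Highest bid: Ava at £2796, so Ava wins.
Second-highest bid: Elif at £1662 — that is the price the winner pays.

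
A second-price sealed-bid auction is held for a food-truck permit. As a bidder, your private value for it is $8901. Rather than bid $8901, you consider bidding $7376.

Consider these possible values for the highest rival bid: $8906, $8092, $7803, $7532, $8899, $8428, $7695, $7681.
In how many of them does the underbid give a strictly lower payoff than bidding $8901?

7

The deviation hurts exactly when the highest competing bid lies strictly between $7376 and $8901 — underbidding then forfeits a profitable win.
$8906: above both → same outcome either way.
$8092: inside the interval → strictly worse (loss $809).
$7803: inside the interval → strictly worse (loss $1098).
$7532: inside the interval → strictly worse (loss $1369).
$8899: inside the interval → strictly worse (loss $2).
$8428: inside the interval → strictly worse (loss $473).
$7695: inside the interval → strictly worse (loss $1206).
$7681: inside the interval → strictly worse (loss $1220).
Count: 7.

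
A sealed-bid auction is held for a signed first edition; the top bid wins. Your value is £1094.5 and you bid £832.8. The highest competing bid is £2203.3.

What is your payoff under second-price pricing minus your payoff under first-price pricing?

£0

Your bid £832.8 is below £2203.3, so you lose under either rule.
Payoff is £0 in both cases; difference = £0.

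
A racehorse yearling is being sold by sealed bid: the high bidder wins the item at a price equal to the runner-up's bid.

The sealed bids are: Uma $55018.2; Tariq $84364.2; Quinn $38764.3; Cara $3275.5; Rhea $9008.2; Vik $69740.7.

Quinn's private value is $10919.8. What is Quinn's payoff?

$0

Highest bid: Tariq at $84364.2, so Tariq wins.
Second-highest bid: Vik at $69740.7 — that is the price the winner pays.
Quinn did not win, so Quinn pays nothing and receives nothing: payoff $0.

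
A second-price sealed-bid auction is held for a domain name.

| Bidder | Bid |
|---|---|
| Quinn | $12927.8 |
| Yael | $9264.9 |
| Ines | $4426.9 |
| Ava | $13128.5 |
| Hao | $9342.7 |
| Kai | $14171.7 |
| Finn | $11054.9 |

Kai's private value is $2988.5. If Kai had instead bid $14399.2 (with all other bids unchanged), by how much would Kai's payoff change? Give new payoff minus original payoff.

The highest bid among the other bidders is $13128.5; Kai's bid doesn't change that.
Original bid $14171.7: Kai is highest, pays the top rival bid $13128.5; payoff $2988.5 − $13128.5 = −$10140.
Alternative bid $14399.2: Kai is highest, pays the top rival bid $13128.5; payoff $2988.5 − $13128.5 = −$10140.
Change in payoff = −$10140 − (−$10140) = $0.

$0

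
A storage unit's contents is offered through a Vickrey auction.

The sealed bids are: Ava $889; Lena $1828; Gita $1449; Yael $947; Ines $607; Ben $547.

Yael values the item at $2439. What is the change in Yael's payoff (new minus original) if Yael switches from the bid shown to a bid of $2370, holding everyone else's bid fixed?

$611

The highest bid among the other bidders is $1828; Yael's bid doesn't change that.
Original bid $947: Yael is not highest (top rival bid is $1828); payoff $0.
Alternative bid $2370: Yael is highest, pays the top rival bid $1828; payoff $2439 − $1828 = $611.
Change in payoff = $611 − ($0) = $611.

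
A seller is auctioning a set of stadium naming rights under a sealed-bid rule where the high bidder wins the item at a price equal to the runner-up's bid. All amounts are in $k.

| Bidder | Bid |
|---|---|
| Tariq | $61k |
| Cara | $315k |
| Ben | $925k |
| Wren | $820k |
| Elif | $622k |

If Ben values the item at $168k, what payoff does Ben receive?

−$652k

Highest bid: Ben at $925k, so Ben wins.
Second-highest bid: Wren at $820k — that is the price the winner pays.
Ben's payoff = value − price = $168k − $820k = −$652k.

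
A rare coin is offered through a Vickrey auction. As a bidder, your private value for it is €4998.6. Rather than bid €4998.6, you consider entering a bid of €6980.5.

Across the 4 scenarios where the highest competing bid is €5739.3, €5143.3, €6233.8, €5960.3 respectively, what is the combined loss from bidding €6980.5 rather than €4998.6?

€3082.3

The deviation costs you only when the competing bid falls strictly between €4998.6 and €6980.5; elsewhere both bids give the same outcome.
€5739.3: truthful payoff €0, deviation payoff −€740.7 → loss €740.7.
€5143.3: truthful payoff €0, deviation payoff −€144.7 → loss €144.7.
€6233.8: truthful payoff €0, deviation payoff −€1235.2 → loss €1235.2.
€5960.3: truthful payoff €0, deviation payoff −€961.7 → loss €961.7.
Total loss = €740.7 + €144.7 + €1235.2 + €961.7 = €3082.3.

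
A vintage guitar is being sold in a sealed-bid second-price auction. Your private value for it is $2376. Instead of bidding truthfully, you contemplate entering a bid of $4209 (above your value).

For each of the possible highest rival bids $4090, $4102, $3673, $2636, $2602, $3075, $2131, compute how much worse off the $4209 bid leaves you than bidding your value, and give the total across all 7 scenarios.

$5922

The deviation costs you only when the competing bid falls strictly between $2376 and $4209; elsewhere both bids give the same outcome.
$4090: truthful payoff $0, deviation payoff −$1714 → loss $1714.
$4102: truthful payoff $0, deviation payoff −$1726 → loss $1726.
$3673: truthful payoff $0, deviation payoff −$1297 → loss $1297.
$2636: truthful payoff $0, deviation payoff −$260 → loss $260.
$2602: truthful payoff $0, deviation payoff −$226 → loss $226.
$3075: truthful payoff $0, deviation payoff −$699 → loss $699.
$2131: outcomes coincide → loss $0.
Total loss = $1714 + $1726 + $1297 + $260 + $226 + $699 = $5922.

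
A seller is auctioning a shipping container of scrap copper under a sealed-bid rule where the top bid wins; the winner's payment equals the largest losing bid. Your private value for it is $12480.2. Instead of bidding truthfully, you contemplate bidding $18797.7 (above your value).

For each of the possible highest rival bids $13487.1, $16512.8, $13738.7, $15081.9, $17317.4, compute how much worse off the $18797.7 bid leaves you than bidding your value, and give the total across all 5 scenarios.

$13736.9

The deviation costs you only when the competing bid falls strictly between $12480.2 and $18797.7; elsewhere both bids give the same outcome.
$13487.1: truthful payoff $0, deviation payoff −$1006.9 → loss $1006.9.
$16512.8: truthful payoff $0, deviation payoff −$4032.6 → loss $4032.6.
$13738.7: truthful payoff $0, deviation payoff −$1258.5 → loss $1258.5.
$15081.9: truthful payoff $0, deviation payoff −$2601.7 → loss $2601.7.
$17317.4: truthful payoff $0, deviation payoff −$4837.2 → loss $4837.2.
Total loss = $1006.9 + $4032.6 + $1258.5 + $2601.7 + $4837.2 = $13736.9.
In a second-price auction your bid sets only whether you win, not what you pay, so bidding your true value is weakly dominant.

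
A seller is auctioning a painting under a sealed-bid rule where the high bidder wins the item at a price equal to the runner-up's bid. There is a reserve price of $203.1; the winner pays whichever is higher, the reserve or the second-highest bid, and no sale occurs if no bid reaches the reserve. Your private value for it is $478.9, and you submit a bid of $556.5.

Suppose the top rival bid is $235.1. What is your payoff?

$243.8

Your bid $556.5 is the highest and exceeds the reserve.
Price = max(second-highest bid, reserve) = max($235.1, $203.1) = $235.1.
Payoff = $478.9 − $235.1 = $243.8.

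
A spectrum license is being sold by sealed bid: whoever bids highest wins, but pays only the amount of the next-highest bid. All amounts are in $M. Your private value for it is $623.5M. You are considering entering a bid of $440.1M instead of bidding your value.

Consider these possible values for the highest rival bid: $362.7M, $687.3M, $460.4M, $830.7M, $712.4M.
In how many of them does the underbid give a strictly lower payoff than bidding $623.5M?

1

The deviation hurts exactly when the highest competing bid lies strictly between $440.1M and $623.5M — underbidding then forfeits a profitable win.
$362.7M: below both → same outcome either way.
$687.3M: above both → same outcome either way.
$460.4M: inside the interval → strictly worse (loss $163.1M).
$830.7M: above both → same outcome either way.
$712.4M: above both → same outcome either way.
Count: 1.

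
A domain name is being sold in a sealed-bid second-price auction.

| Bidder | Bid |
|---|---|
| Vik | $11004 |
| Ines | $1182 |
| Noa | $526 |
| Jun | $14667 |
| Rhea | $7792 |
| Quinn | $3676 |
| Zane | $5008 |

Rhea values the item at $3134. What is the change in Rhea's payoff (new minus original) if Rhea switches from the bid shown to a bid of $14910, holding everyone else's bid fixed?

−$11533

The highest bid among the other bidders is $14667; Rhea's bid doesn't change that.
Original bid $7792: Rhea is not highest (top rival bid is $14667); payoff $0.
Alternative bid $14910: Rhea is highest, pays the top rival bid $14667; payoff $3134 − $14667 = −$11533.
Change in payoff = −$11533 − ($0) = −$11533.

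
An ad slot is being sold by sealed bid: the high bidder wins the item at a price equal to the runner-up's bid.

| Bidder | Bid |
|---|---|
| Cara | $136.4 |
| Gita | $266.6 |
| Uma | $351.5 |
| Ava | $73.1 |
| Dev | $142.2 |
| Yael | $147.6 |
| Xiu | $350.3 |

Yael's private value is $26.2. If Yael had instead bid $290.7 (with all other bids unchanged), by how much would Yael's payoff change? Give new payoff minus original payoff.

$0

The highest bid among the other bidders is $351.5; Yael's bid doesn't change that.
Original bid $147.6: Yael is not highest (top rival bid is $351.5); payoff $0.
Alternative bid $290.7: Yael is not highest (top rival bid is $351.5); payoff $0.
Change in payoff = $0 − ($0) = $0.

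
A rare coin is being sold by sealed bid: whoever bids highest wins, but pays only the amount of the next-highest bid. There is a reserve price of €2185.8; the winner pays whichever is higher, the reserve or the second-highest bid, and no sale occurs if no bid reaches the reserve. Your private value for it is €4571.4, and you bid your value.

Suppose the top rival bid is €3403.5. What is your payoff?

Your bid €4571.4 is the highest and exceeds the reserve.
Price = max(second-highest bid, reserve) = max(€3403.5, €2185.8) = €3403.5.
Payoff = €4571.4 − €3403.5 = €1167.9.

€1167.9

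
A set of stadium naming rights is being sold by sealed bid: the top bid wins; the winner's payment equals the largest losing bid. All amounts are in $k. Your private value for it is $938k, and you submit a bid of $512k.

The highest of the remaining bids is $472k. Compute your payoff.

Your bid $512k exceeds the highest competing bid $472k, so you win.
In a second-price auction the winner pays the second-highest bid, $472k.
Payoff = value − price = $938k − $472k = $466k.

$466k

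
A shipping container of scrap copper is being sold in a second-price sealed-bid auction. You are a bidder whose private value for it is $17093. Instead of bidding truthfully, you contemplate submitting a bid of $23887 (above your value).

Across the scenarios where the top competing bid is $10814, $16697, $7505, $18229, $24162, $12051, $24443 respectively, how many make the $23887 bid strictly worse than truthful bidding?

1

The deviation hurts exactly when the highest competing bid lies strictly between $17093 and $23887 — overbidding then wins at a price above your value.
$10814: below both → same outcome either way.
$16697: below both → same outcome either way.
$7505: below both → same outcome either way.
$18229: inside the interval → strictly worse (loss $1136).
$24162: above both → same outcome either way.
$12051: below both → same outcome either way.
$24443: above both → same outcome either way.
Count: 1.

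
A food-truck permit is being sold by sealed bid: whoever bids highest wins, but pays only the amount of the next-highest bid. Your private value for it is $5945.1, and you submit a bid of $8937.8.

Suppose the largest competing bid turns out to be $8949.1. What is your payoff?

$0

Your bid $8937.8 is below the highest competing bid $8949.1, so you lose.
A losing bidder pays nothing and receives nothing: payoff = $0.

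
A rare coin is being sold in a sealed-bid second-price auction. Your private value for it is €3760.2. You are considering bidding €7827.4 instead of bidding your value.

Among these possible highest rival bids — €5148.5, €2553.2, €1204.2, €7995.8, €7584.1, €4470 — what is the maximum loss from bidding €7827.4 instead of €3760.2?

€5148.5: truthful gives €0, deviation gives −€1388.3 → loss €1388.3.
€2553.2: same outcome either way → loss €0.
€1204.2: same outcome either way → loss €0.
€7995.8: same outcome either way → loss €0.
€7584.1: truthful gives €0, deviation gives −€3823.9 → loss €3823.9.
€4470: truthful gives €0, deviation gives −€709.8 → loss €709.8.
Maximum loss: €3823.9.

€3823.9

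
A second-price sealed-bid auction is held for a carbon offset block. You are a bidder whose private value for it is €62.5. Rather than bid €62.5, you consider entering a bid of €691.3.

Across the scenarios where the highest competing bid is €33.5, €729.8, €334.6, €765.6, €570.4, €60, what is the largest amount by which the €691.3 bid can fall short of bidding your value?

€33.5: same outcome either way → loss €0.
€729.8: same outcome either way → loss €0.
€334.6: truthful gives €0, deviation gives −€272.1 → loss €272.1.
€765.6: same outcome either way → loss €0.
€570.4: truthful gives €0, deviation gives −€507.9 → loss €507.9.
€60: same outcome either way → loss €0.
Maximum loss: €507.9.

€507.9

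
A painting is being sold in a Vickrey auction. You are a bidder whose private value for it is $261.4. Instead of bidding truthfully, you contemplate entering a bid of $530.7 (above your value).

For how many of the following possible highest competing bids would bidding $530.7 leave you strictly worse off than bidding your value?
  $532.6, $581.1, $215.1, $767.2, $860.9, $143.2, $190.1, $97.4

0

The deviation hurts exactly when the highest competing bid lies strictly between $261.4 and $530.7 — overbidding then wins at a price above your value.
$532.6: above both → same outcome either way.
$581.1: above both → same outcome either way.
$215.1: below both → same outcome either way.
$767.2: above both → same outcome either way.
$860.9: above both → same outcome either way.
$143.2: below both → same outcome either way.
$190.1: below both → same outcome either way.
$97.4: below both → same outcome either way.
Count: 0.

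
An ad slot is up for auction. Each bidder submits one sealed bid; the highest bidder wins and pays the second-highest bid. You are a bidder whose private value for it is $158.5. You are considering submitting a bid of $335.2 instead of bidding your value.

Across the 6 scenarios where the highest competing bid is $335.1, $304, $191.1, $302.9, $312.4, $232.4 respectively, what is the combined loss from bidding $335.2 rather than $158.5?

$726.9

The deviation costs you only when the competing bid falls strictly between $158.5 and $335.2; elsewhere both bids give the same outcome.
$335.1: truthful payoff $0, deviation payoff −$176.6 → loss $176.6.
$304: truthful payoff $0, deviation payoff −$145.5 → loss $145.5.
$191.1: truthful payoff $0, deviation payoff −$32.6 → loss $32.6.
$302.9: truthful payoff $0, deviation payoff −$144.4 → loss $144.4.
$312.4: truthful payoff $0, deviation payoff −$153.9 → loss $153.9.
$232.4: truthful payoff $0, deviation payoff −$73.9 → loss $73.9.
Total loss = $176.6 + $145.5 + $32.6 + $144.4 + $153.9 + $73.9 = $726.9.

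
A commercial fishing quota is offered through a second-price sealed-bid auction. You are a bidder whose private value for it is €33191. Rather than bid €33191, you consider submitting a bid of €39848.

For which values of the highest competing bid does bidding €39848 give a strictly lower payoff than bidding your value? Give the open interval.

(€33191, €39848)

If the competing bid is below €33191, both bids win at the same price — no difference.
If it is above €39848, both bids lose — no difference.
If it lies strictly between €33191 and €39848, bidding your value loses (payoff 0) while bidding €39848 wins at a price above your value (payoff negative).
So the deviation strictly hurts on the open interval (€33191, €39848).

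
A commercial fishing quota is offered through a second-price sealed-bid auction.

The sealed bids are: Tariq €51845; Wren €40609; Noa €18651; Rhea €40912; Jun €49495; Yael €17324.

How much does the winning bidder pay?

Highest bid: Tariq at €51845, so Tariq wins.
Second-highest bid: Jun at €49495 — that is the price the winner pays.

€49495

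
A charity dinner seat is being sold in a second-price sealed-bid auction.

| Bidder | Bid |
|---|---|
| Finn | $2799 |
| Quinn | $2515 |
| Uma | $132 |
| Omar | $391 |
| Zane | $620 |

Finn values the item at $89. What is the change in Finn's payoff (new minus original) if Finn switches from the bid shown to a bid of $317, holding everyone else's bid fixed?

$2426

The highest bid among the other bidders is $2515; Finn's bid doesn't change that.
Original bid $2799: Finn is highest, pays the top rival bid $2515; payoff $89 − $2515 = −$2426.
Alternative bid $317: Finn is not highest (top rival bid is $2515); payoff $0.
Change in payoff = $0 − (−$2426) = $2426.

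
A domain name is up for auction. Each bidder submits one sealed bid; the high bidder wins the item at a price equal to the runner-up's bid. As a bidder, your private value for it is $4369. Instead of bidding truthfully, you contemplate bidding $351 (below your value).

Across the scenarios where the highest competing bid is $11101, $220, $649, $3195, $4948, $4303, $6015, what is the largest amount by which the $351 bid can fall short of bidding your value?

$11101: same outcome either way → loss $0.
$220: same outcome either way → loss $0.
$649: truthful gives $3720, deviation gives $0 → loss $3720.
$3195: truthful gives $1174, deviation gives $0 → loss $1174.
$4948: same outcome either way → loss $0.
$4303: truthful gives $66, deviation gives $0 → loss $66.
$6015: same outcome either way → loss $0.
Maximum loss: $3720.

$3720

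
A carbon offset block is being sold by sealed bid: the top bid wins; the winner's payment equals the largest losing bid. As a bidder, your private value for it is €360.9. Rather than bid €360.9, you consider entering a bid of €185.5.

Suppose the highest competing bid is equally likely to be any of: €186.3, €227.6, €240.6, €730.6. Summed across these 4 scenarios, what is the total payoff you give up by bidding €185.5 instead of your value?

€428.2

The deviation costs you only when the competing bid falls strictly between €185.5 and €360.9; elsewhere both bids give the same outcome.
€186.3: truthful payoff €174.6, deviation payoff €0 → loss €174.6.
€227.6: truthful payoff €133.3, deviation payoff €0 → loss €133.3.
€240.6: truthful payoff €120.3, deviation payoff €0 → loss €120.3.
€730.6: outcomes coincide → loss €0.
Total loss = €174.6 + €133.3 + €120.3 = €428.2.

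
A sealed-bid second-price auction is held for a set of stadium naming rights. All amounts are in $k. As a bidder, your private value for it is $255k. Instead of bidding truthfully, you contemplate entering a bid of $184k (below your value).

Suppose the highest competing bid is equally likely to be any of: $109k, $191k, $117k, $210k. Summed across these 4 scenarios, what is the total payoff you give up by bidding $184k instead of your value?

The deviation costs you only when the competing bid falls strictly between $184k and $255k; elsewhere both bids give the same outcome.
$109k: outcomes coincide → loss $0k.
$191k: truthful payoff $64k, deviation payoff $0k → loss $64k.
$117k: outcomes coincide → loss $0k.
$210k: truthful payoff $45k, deviation payoff $0k → loss $45k.
Total loss = $64k + $45k = $109k.

$109k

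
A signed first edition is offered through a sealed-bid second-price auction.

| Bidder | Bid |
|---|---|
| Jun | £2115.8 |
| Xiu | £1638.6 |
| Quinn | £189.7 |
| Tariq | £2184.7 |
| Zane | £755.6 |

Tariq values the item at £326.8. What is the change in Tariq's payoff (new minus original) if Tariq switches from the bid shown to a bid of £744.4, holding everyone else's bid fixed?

£1789

The highest bid among the other bidders is £2115.8; Tariq's bid doesn't change that.
Original bid £2184.7: Tariq is highest, pays the top rival bid £2115.8; payoff £326.8 − £2115.8 = −£1789.
Alternative bid £744.4: Tariq is not highest (top rival bid is £2115.8); payoff £0.
Change in payoff = £0 − (−£1789) = £1789.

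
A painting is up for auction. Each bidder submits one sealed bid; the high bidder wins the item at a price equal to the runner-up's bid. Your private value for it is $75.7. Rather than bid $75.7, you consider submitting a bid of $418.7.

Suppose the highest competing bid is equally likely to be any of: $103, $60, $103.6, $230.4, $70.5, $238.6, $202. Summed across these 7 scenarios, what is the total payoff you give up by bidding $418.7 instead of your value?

$499.1

The deviation costs you only when the competing bid falls strictly between $75.7 and $418.7; elsewhere both bids give the same outcome.
$103: truthful payoff $0, deviation payoff −$27.3 → loss $27.3.
$60: outcomes coincide → loss $0.
$103.6: truthful payoff $0, deviation payoff −$27.9 → loss $27.9.
$230.4: truthful payoff $0, deviation payoff −$154.7 → loss $154.7.
$70.5: outcomes coincide → loss $0.
$238.6: truthful payoff $0, deviation payoff −$162.9 → loss $162.9.
$202: truthful payoff $0, deviation payoff −$126.3 → loss $126.3.
Total loss = $27.3 + $27.9 + $154.7 + $162.9 + $126.3 = $499.1.
Truthful bidding weakly dominates here: raising your bid can only win items priced above your value, and lowering it can only forfeit items priced below.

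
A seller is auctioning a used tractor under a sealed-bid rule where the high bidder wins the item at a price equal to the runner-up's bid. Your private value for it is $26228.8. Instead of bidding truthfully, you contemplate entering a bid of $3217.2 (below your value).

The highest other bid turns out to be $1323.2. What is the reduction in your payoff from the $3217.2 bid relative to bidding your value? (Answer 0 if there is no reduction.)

$0

Bidding your value $26228.8: you win (since $26228.8 > $1323.2) and pay $1323.2. Payoff $24905.6.
Bidding $3217.2: you win and pay $1323.2. Payoff $26228.8 − $1323.2 = $24905.6.
Difference = $24905.6 − $24905.6 = $0; both bids lead to the same outcome because the competing bid is below both your value and your alternative bid.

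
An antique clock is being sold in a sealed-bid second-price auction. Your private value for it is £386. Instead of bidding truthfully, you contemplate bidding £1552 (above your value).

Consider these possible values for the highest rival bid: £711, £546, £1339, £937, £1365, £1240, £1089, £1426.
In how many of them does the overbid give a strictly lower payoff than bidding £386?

The deviation hurts exactly when the highest competing bid lies strictly between £386 and £1552 — overbidding then wins at a price above your value.
£711: inside the interval → strictly worse (loss £325).
£546: inside the interval → strictly worse (loss £160).
£1339: inside the interval → strictly worse (loss £953).
£937: inside the interval → strictly worse (loss £551).
£1365: inside the interval → strictly worse (loss £979).
£1240: inside the interval → strictly worse (loss £854).
£1089: inside the interval → strictly worse (loss £703).
£1426: inside the interval → strictly worse (loss £1040).
Count: 8.

8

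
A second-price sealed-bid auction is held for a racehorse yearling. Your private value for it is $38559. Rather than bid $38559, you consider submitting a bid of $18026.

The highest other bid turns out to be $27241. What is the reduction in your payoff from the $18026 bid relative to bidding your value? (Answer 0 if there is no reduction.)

Bidding your value $38559: you win (since $38559 > $27241) and pay $27241. Payoff $11318.
Bidding $18026: you lose. Payoff $0.
The competing bid $27241 lies between your shaded bid and your value, so underbidding forfeits an item you could have won at a profitable price.
Loss from deviating = $11318 − ($0) = $11318.

$11318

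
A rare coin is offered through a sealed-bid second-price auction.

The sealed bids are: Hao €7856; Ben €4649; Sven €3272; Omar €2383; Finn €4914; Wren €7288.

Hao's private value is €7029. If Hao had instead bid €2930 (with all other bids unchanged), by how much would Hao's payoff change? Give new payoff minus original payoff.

The highest bid among the other bidders is €7288; Hao's bid doesn't change that.
Original bid €7856: Hao is highest, pays the top rival bid €7288; payoff €7029 − €7288 = −€259.
Alternative bid €2930: Hao is not highest (top rival bid is €7288); payoff €0.
Change in payoff = €0 − (−€259) = €259.

€259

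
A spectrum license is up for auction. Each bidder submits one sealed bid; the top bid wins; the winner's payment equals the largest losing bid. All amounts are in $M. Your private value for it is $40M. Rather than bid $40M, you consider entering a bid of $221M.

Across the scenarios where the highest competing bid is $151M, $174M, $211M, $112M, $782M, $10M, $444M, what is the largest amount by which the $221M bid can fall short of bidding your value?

$151M: truthful gives $0M, deviation gives −$111M → loss $111M.
$174M: truthful gives $0M, deviation gives −$134M → loss $134M.
$211M: truthful gives $0M, deviation gives −$171M → loss $171M.
$112M: truthful gives $0M, deviation gives −$72M → loss $72M.
$782M: same outcome either way → loss $0M.
$10M: same outcome either way → loss $0M.
$444M: same outcome either way → loss $0M.
Maximum loss: $171M.

$171M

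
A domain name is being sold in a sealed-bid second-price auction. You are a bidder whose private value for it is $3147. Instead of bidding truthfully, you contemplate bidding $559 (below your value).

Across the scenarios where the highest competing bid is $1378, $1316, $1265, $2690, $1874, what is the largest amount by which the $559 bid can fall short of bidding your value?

$1882

$1378: truthful gives $1769, deviation gives $0 → loss $1769.
$1316: truthful gives $1831, deviation gives $0 → loss $1831.
$1265: truthful gives $1882, deviation gives $0 → loss $1882.
$2690: truthful gives $457, deviation gives $0 → loss $457.
$1874: truthful gives $1273, deviation gives $0 → loss $1273.
Maximum loss: $1882.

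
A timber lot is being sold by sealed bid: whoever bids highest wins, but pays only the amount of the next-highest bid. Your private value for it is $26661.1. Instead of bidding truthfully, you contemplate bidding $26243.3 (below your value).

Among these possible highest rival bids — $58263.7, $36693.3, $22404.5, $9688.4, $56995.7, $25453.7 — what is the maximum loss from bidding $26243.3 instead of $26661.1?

$58263.7: same outcome either way → loss $0.
$36693.3: same outcome either way → loss $0.
$22404.5: same outcome either way → loss $0.
$9688.4: same outcome either way → loss $0.
$56995.7: same outcome either way → loss $0.
$25453.7: same outcome either way → loss $0.
Maximum loss: $0.

$0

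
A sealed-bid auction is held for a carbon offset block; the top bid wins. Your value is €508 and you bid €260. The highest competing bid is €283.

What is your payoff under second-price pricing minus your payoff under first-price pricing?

Your bid €260 is below €283, so you lose under either rule.
Payoff is €0 in both cases; difference = €0.

€0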